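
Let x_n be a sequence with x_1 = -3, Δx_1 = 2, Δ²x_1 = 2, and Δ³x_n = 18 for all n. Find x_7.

399

Build the table forward from the leading diagonal:
Third differences: 18  18  18  18  18  18  18
Second differences: 2  20  38  56  74  92  110
First differences: 2  4  24  62  118  192  284
x: -3  -1  3  27  89  207  399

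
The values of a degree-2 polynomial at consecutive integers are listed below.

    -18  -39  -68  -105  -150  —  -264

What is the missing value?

-203

Using the first 5 terms:
Δ: -21, -29, -37, -45
Δ²: -8, -8, -8
Constant second difference = -8.
Extend forward: -45 − 8 = -53;  -150 − 53 = -203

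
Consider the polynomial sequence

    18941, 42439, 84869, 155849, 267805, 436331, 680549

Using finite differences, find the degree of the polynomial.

5

D1: 23498, 42430, 70980, 111956, 168526, 244218
D2: 18932, 28550, 40976, 56570, 75692
D3: 9618, 12426, 15594, 19122
D4: 2808, 3168, 3528
D5: 360, 360
The fifth differences are constant, so the polynomial has degree 5.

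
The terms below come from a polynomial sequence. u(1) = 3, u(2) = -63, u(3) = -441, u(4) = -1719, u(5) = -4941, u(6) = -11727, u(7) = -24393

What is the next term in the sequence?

-46071

-66, -378, -1278, -3222, -6786, -12666
-312, -900, -1944, -3564, -5880
-588, -1044, -1620, -2316
-456, -576, -696
-120, -120
The fifth differences are constant (-120).
-696 − 120 = -816;  -2316 − 816 = -3132;  -5880 − 3132 = -9012;  -12666 − 9012 = -21678;  -24393 − 21678 = -46071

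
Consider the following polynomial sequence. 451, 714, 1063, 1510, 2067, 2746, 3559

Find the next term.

4518

D1: 263 , 349 , 447 , 557 , 679 , 813
D2: 86 , 98 , 110 , 122 , 134
D3: 12 , 12 , 12 , 12
Constant third difference = 12, so extend:
134 + 12 = 146;  813 + 146 = 959;  3559 + 959 = 4518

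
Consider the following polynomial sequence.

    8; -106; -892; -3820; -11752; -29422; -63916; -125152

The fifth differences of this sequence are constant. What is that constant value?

First differences: -114, -786, -2928, -7932, -17670, -34494, -61236
Second differences: -672, -2142, -5004, -9738, -16824, -26742
Third differences: -1470, -2862, -4734, -7086, -9918
Fourth differences: -1392, -1872, -2352, -2832
Fifth differences: -480, -480, -480

-480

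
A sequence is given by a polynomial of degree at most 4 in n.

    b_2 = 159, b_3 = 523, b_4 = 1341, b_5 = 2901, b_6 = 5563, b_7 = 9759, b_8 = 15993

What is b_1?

D1: 364, 818, 1560, 2662, 4196, 6234
D2: 454, 742, 1102, 1534, 2038
D3: 288, 360, 432, 504
D4: 72, 72, 72
The fourth differences are constant at 72.
Work back: 288 − 72 = 216;  454 − 216 = 238;  364 − 238 = 126;  159 − 126 = 33

33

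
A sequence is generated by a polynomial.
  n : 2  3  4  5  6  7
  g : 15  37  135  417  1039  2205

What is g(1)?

9

D1: 22  98  282  622  1166
D2: 76  184  340  544
D3: 108  156  204
D4: 48  48
The fourth differences are constant at 48.
Work back: 108 − 48 = 60;  76 − 60 = 16;  22 − 16 = 6;  15 − 6 = 9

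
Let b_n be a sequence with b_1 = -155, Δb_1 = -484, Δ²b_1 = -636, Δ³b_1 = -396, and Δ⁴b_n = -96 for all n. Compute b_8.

Build the table forward from the leading diagonal:
Fourth differences: -96  -96  -96  -96  -96  -96  -96  -96
Third differences: -396  -492  -588  -684  -780  -876  -972  -1068
Second differences: -636  -1032  -1524  -2112  -2796  -3576  -4452  -5424
First differences: -484  -1120  -2152  -3676  -5788  -8584  -12160  -16612
b: -155  -639  -1759  -3911  -7587  -13375  -21959  -34119

-34119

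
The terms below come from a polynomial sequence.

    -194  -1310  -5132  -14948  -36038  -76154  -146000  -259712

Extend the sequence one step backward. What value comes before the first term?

-8

D1: -1116  -3822  -9816  -21090  -40116  -69846  -113712
D2: -2706  -5994  -11274  -19026  -29730  -43866
D3: -3288  -5280  -7752  -10704  -14136
D4: -1992  -2472  -2952  -3432
D5: -480  -480  -480
The fifth differences are constant at -480.
Work back: -1992 + 480 = -1512;  -3288 + 1512 = -1776;  -2706 + 1776 = -930;  -1116 + 930 = -186;  -194 + 186 = -8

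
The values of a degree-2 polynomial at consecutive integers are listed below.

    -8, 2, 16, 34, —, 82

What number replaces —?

Using the first 4 terms:
10  14  18
4  4
Constant second difference = 4.
Extend forward: 18 + 4 = 22;  34 + 22 = 56

56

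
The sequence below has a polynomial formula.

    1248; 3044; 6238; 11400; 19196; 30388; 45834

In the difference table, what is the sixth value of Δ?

15446

Δ: 1796, 3194, 5162, 7796, 11192, 15446
Δ²: 1398, 1968, 2634, 3396, 4254
Δ³: 570, 666, 762, 858
Δ⁴: 96, 96, 96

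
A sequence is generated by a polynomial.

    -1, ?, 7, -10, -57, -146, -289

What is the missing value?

Using the last 5 terms:
First differences: -17  -47  -89  -143
Second differences: -30  -42  -54
Third differences: -12  -12
Constant third difference = -12.
Extend backward: -30 + 12 = -18;  -17 + 18 = 1;  7 − 1 = 6

6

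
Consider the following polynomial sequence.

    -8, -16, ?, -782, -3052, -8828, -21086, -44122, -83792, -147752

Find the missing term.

Using the last 7 terms:
-2270, -5776, -12258, -23036, -39670, -63960
-3506, -6482, -10778, -16634, -24290
-2976, -4296, -5856, -7656
-1320, -1560, -1800
-240, -240
Constant fifth difference = -240.
Extend backward: -1320 + 240 = -1080;  -2976 + 1080 = -1896;  -3506 + 1896 = -1610;  -2270 + 1610 = -660;  -782 + 660 = -122

-122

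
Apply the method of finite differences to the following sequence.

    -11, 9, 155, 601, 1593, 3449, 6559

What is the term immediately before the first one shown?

-7

D1: 20, 146, 446, 992, 1856, 3110
D2: 126, 300, 546, 864, 1254
D3: 174, 246, 318, 390
D4: 72, 72, 72
The fourth differences are constant at 72.
Work back: 174 − 72 = 102;  126 − 102 = 24;  20 − 24 = -4;  -11 + 4 = -7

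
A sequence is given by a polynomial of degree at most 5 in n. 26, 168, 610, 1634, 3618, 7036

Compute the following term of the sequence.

Δ: 142, 442, 1024, 1984, 3418
Δ²: 300, 582, 960, 1434
Δ³: 282, 378, 474
Δ⁴: 96, 96
Constant fourth difference = 96, so extend:
474 + 96 = 570;  1434 + 570 = 2004;  3418 + 2004 = 5422;  7036 + 5422 = 12458

12458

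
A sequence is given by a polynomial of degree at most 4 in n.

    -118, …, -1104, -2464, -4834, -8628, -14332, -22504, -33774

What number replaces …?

Using the last 7 terms:
First differences: -1360  -2370  -3794  -5704  -8172  -11270
Second differences: -1010  -1424  -1910  -2468  -3098
Third differences: -414  -486  -558  -630
Fourth differences: -72  -72  -72
Constant fourth difference = -72.
Extend backward: -414 + 72 = -342;  -1010 + 342 = -668;  -1360 + 668 = -692;  -1104 + 692 = -412

-412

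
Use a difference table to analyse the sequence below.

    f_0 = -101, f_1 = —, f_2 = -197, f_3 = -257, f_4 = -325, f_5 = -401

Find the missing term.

-145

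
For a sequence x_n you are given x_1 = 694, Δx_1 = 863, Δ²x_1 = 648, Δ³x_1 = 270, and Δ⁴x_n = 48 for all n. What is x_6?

14429

Build the table forward from the leading diagonal:
Δ⁴: 48  48  48  48  48  48
Δ³: 270  318  366  414  462  510
Δ²: 648  918  1236  1602  2016  2478
Δ: 863  1511  2429  3665  5267  7283
x: 694  1557  3068  5497  9162  14429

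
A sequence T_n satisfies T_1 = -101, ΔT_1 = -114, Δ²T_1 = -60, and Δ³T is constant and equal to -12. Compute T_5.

-965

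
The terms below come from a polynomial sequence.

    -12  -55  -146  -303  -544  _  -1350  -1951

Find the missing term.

Using the first 5 terms:
First differences: -43, -91, -157, -241
Second differences: -48, -66, -84
Third differences: -18, -18
Constant third difference = -18.
Extend forward: -84 − 18 = -102;  -241 − 102 = -343;  -544 − 343 = -887

-887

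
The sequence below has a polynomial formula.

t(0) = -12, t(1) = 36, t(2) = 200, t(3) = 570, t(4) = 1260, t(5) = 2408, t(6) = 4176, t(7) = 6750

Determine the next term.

48  164  370  690  1148  1768  2574
116  206  320  458  620  806
90  114  138  162  186
24  24  24  24
The fourth differences are constant (24).
186 + 24 = 210;  806 + 210 = 1016;  2574 + 1016 = 3590;  6750 + 3590 = 10340

10340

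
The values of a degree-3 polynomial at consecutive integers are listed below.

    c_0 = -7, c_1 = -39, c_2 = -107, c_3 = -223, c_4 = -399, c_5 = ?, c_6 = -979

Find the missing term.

-647

Using the first 5 terms:
First differences: -32, -68, -116, -176
Second differences: -36, -48, -60
Third differences: -12, -12
Constant third difference = -12.
Extend forward: -60 − 12 = -72;  -176 − 72 = -248;  -399 − 248 = -647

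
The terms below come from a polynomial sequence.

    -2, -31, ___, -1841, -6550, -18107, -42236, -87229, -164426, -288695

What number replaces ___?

Using the last 7 terms:
First differences: -4709, -11557, -24129, -44993, -77197, -124269
Second differences: -6848, -12572, -20864, -32204, -47072
Third differences: -5724, -8292, -11340, -14868
Fourth differences: -2568, -3048, -3528
Fifth differences: -480, -480
Constant fifth difference = -480.
Extend backward: -2568 + 480 = -2088;  -5724 + 2088 = -3636;  -6848 + 3636 = -3212;  -4709 + 3212 = -1497;  -1841 + 1497 = -344

-344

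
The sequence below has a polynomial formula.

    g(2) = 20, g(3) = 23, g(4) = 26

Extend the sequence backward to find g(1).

First differences: 3, 3
The first differences are constant at 3.
Work back: 20 − 3 = 17

17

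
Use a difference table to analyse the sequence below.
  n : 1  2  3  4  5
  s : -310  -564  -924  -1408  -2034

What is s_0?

-144

-254  -360  -484  -626
-106  -124  -142
-18  -18
The third differences are constant at -18.
Work back: -106 + 18 = -88;  -254 + 88 = -166;  -310 + 166 = -144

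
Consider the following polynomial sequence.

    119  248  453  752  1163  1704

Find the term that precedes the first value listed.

48

D1: 129, 205, 299, 411, 541
D2: 76, 94, 112, 130
D3: 18, 18, 18
The third differences are constant at 18.
Work back: 76 − 18 = 58;  129 − 58 = 71;  119 − 71 = 48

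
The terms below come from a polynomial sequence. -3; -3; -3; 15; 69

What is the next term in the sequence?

177

First differences: 0, 0, 18, 54
Second differences: 0, 18, 36
Third differences: 18, 18
Constant third difference = 18, so extend:
36 + 18 = 54;  54 + 54 = 108;  69 + 108 = 177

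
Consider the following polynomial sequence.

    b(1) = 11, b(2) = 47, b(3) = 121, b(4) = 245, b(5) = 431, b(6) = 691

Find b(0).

First differences: 36  74  124  186  260
Second differences: 38  50  62  74
Third differences: 12  12  12
The third differences are constant at 12.
Work back: 38 − 12 = 26;  36 − 26 = 10;  11 − 10 = 1

1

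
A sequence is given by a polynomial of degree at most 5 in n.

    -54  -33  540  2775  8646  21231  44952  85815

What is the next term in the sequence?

151650

D1: 21  573  2235  5871  12585  23721  40863
D2: 552  1662  3636  6714  11136  17142
D3: 1110  1974  3078  4422  6006
D4: 864  1104  1344  1584
D5: 240  240  240
Constant fifth difference = 240, so extend:
1584 + 240 = 1824;  6006 + 1824 = 7830;  17142 + 7830 = 24972;  40863 + 24972 = 65835;  85815 + 65835 = 151650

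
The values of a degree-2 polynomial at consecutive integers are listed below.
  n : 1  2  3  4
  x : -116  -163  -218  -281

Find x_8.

D1: -47, -55, -63
D2: -8, -8
Constant second difference = -8, so extend:
-63 − 8 = -71;  -281 − 71 = -352
-71 − 8 = -79;  -352 − 79 = -431
-79 − 8 = -87;  -431 − 87 = -518
-87 − 8 = -95;  -518 − 95 = -613

-613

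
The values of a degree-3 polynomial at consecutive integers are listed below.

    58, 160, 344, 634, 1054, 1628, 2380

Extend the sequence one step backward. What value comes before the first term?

14

D1: 102, 184, 290, 420, 574, 752
D2: 82, 106, 130, 154, 178
D3: 24, 24, 24, 24
The third differences are constant at 24.
Work back: 82 − 24 = 58;  102 − 58 = 44;  58 − 44 = 14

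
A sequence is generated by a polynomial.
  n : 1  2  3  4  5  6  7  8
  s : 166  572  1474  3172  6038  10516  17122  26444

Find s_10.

55948

First differences: 406, 902, 1698, 2866, 4478, 6606, 9322
Second differences: 496, 796, 1168, 1612, 2128, 2716
Third differences: 300, 372, 444, 516, 588
Fourth differences: 72, 72, 72, 72
The fourth differences are constant (72).
588 + 72 = 660;  2716 + 660 = 3376;  9322 + 3376 = 12698;  26444 + 12698 = 39142
660 + 72 = 732;  3376 + 732 = 4108;  12698 + 4108 = 16806;  39142 + 16806 = 55948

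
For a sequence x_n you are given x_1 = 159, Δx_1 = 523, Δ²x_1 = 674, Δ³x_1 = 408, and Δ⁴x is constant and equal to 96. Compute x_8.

35614

Build the table forward from the leading diagonal:
Δ⁴: 96  96  96  96  96  96  96  96
Δ³: 408  504  600  696  792  888  984  1080
Δ²: 674  1082  1586  2186  2882  3674  4562  5546
Δ: 523  1197  2279  3865  6051  8933  12607  17169
x: 159  682  1879  4158  8023  14074  23007  35614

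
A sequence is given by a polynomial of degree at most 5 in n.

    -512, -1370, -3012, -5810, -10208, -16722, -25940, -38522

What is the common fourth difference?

D1: -858, -1642, -2798, -4398, -6514, -9218, -12582
D2: -784, -1156, -1600, -2116, -2704, -3364
D3: -372, -444, -516, -588, -660
D4: -72, -72, -72, -72

-72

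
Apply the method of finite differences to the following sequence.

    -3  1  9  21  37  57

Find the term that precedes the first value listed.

Δ: 4  8  12  16  20
Δ²: 4  4  4  4
The second differences are constant at 4.
Work back: 4 − 4 = 0;  -3 + 0 = -3

-3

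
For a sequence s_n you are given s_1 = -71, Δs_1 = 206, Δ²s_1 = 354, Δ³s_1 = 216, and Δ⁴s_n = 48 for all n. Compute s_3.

Build the table forward from the leading diagonal:
D4: 48  48  48
D3: 216  264  312
D2: 354  570  834
D1: 206  560  1130
s: -71  135  695

695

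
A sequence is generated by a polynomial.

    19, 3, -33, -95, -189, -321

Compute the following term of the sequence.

-497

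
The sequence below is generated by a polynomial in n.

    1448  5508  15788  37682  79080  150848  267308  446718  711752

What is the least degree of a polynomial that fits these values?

5

Δ: 4060, 10280, 21894, 41398, 71768, 116460, 179410, 265034
Δ²: 6220, 11614, 19504, 30370, 44692, 62950, 85624
Δ³: 5394, 7890, 10866, 14322, 18258, 22674
Δ⁴: 2496, 2976, 3456, 3936, 4416
Δ⁵: 480, 480, 480, 480
The fifth differences are constant, so the polynomial has degree 5.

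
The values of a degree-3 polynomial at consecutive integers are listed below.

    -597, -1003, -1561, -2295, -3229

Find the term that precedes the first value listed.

-319

-406  -558  -734  -934
-152  -176  -200
-24  -24
The third differences are constant at -24.
Work back: -152 + 24 = -128;  -406 + 128 = -278;  -597 + 278 = -319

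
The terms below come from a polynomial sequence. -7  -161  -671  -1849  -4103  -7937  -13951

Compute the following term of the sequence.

Δ: -154, -510, -1178, -2254, -3834, -6014
Δ²: -356, -668, -1076, -1580, -2180
Δ³: -312, -408, -504, -600
Δ⁴: -96, -96, -96
Fourth differences constant at -96.
-600 − 96 = -696;  -2180 − 696 = -2876;  -6014 − 2876 = -8890;  -13951 − 8890 = -22841

-22841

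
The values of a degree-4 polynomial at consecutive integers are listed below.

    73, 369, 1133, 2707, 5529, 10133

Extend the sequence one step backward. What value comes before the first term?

-1

296, 764, 1574, 2822, 4604
468, 810, 1248, 1782
342, 438, 534
96, 96
The fourth differences are constant at 96.
Work back: 342 − 96 = 246;  468 − 246 = 222;  296 − 222 = 74;  73 − 74 = -1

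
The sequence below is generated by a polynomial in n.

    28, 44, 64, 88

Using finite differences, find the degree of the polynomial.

First differences: 16, 20, 24
Second differences: 4, 4
The second differences are constant, so the polynomial has degree 2.

2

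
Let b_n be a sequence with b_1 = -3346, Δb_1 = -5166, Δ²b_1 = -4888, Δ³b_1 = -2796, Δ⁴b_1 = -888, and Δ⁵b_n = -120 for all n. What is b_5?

-65410

Build the table forward from the leading diagonal:
D5: -120  -120  -120  -120  -120
D4: -888  -1008  -1128  -1248  -1368
D3: -2796  -3684  -4692  -5820  -7068
D2: -4888  -7684  -11368  -16060  -21880
D1: -5166  -10054  -17738  -29106  -45166
b: -3346  -8512  -18566  -36304  -65410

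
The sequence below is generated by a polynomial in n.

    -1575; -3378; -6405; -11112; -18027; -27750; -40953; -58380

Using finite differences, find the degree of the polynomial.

4

-1803, -3027, -4707, -6915, -9723, -13203, -17427
-1224, -1680, -2208, -2808, -3480, -4224
-456, -528, -600, -672, -744
-72, -72, -72, -72
The fourth differences are constant, so the polynomial has degree 4.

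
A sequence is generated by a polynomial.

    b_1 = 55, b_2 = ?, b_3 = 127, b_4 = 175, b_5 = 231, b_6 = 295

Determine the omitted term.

87

Using the last 4 terms:
D1: 48, 56, 64
D2: 8, 8
Constant second difference = 8.
Extend backward: 48 − 8 = 40;  127 − 40 = 87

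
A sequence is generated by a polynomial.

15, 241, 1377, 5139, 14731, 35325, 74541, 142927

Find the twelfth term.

First differences: 226  1136  3762  9592  20594  39216  68386
Second differences: 910  2626  5830  11002  18622  29170
Third differences: 1716  3204  5172  7620  10548
Fourth differences: 1488  1968  2448  2928
Fifth differences: 480  480  480
Constant fifth difference = 480, so extend:
2928 + 480 = 3408;  10548 + 3408 = 13956;  29170 + 13956 = 43126;  68386 + 43126 = 111512;  142927 + 111512 = 254439
3408 + 480 = 3888;  13956 + 3888 = 17844;  43126 + 17844 = 60970;  111512 + 60970 = 172482;  254439 + 172482 = 426921
3888 + 480 = 4368;  17844 + 4368 = 22212;  60970 + 22212 = 83182;  172482 + 83182 = 255664;  426921 + 255664 = 682585
4368 + 480 = 4848;  22212 + 4848 = 27060;  83182 + 27060 = 110242;  255664 + 110242 = 365906;  682585 + 365906 = 1048491

1048491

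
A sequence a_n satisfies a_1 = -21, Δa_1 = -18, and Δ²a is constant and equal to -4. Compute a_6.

Build the table forward from the leading diagonal:
Second differences: -4  -4  -4  -4  -4  -4
First differences: -18  -22  -26  -30  -34  -38
a: -21  -39  -61  -87  -117  -151

-151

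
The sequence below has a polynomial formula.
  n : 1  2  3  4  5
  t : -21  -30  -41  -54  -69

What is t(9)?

Δ: -9, -11, -13, -15
Δ²: -2, -2, -2
The second differences are constant (-2).
-15 − 2 = -17;  -69 − 17 = -86
-17 − 2 = -19;  -86 − 19 = -105
-19 − 2 = -21;  -105 − 21 = -126
-21 − 2 = -23;  -126 − 23 = -149

-149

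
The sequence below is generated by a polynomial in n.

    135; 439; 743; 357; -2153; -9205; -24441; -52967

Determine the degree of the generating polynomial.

First differences: 304, 304, -386, -2510, -7052, -15236, -28526
Second differences: 0, -690, -2124, -4542, -8184, -13290
Third differences: -690, -1434, -2418, -3642, -5106
Fourth differences: -744, -984, -1224, -1464
Fifth differences: -240, -240, -240
The fifth differences are constant, so the polynomial has degree 5.

5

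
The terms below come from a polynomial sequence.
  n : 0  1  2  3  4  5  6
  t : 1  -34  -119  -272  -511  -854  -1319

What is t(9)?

-3626

First differences: -35, -85, -153, -239, -343, -465
Second differences: -50, -68, -86, -104, -122
Third differences: -18, -18, -18, -18
Third differences constant at -18.
-122 − 18 = -140;  -465 − 140 = -605;  -1319 − 605 = -1924
-140 − 18 = -158;  -605 − 158 = -763;  -1924 − 763 = -2687
-158 − 18 = -176;  -763 − 176 = -939;  -2687 − 939 = -3626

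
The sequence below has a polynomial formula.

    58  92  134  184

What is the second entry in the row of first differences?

42

First differences: 34, 42, 50
Second differences: 8, 8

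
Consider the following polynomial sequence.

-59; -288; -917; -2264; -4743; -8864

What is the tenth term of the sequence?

Δ: -229  -629  -1347  -2479  -4121
Δ²: -400  -718  -1132  -1642
Δ³: -318  -414  -510
Δ⁴: -96  -96
Constant fourth difference = -96, so extend:
-510 − 96 = -606;  -1642 − 606 = -2248;  -4121 − 2248 = -6369;  -8864 − 6369 = -15233
-606 − 96 = -702;  -2248 − 702 = -2950;  -6369 − 2950 = -9319;  -15233 − 9319 = -24552
-702 − 96 = -798;  -2950 − 798 = -3748;  -9319 − 3748 = -13067;  -24552 − 13067 = -37619
-798 − 96 = -894;  -3748 − 894 = -4642;  -13067 − 4642 = -17709;  -37619 − 17709 = -55328

-55328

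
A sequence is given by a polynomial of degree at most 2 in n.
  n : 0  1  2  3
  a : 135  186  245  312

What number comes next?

51, 59, 67
8, 8
Constant second difference = 8, so extend:
67 + 8 = 75;  312 + 75 = 387

387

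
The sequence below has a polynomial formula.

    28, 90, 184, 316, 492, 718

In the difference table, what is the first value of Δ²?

32

Δ: 62, 94, 132, 176, 226
Δ²: 32, 38, 44, 50
Δ³: 6, 6, 6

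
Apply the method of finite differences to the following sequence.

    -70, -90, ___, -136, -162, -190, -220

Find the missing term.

-112

Using the last 4 terms:
D1: -26  -28  -30
D2: -2  -2
Constant second difference = -2.
Extend backward: -26 + 2 = -24;  -136 + 24 = -112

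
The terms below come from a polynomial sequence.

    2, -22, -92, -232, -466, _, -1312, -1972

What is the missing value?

-818

Using the first 5 terms:
D1: -24  -70  -140  -234
D2: -46  -70  -94
D3: -24  -24
Constant third difference = -24.
Extend forward: -94 − 24 = -118;  -234 − 118 = -352;  -466 − 352 = -818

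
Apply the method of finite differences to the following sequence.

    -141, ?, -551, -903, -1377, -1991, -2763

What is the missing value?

-303

Using the last 5 terms:
First differences: -352, -474, -614, -772
Second differences: -122, -140, -158
Third differences: -18, -18
Constant third difference = -18.
Extend backward: -122 + 18 = -104;  -352 + 104 = -248;  -551 + 248 = -303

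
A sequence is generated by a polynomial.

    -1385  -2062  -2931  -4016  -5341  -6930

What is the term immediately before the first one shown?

First differences: -677, -869, -1085, -1325, -1589
Second differences: -192, -216, -240, -264
Third differences: -24, -24, -24
The third differences are constant at -24.
Work back: -192 + 24 = -168;  -677 + 168 = -509;  -1385 + 509 = -876

-876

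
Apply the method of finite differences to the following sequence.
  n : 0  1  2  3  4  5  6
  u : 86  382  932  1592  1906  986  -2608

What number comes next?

-10988

First differences: 296, 550, 660, 314, -920, -3594
Second differences: 254, 110, -346, -1234, -2674
Third differences: -144, -456, -888, -1440
Fourth differences: -312, -432, -552
Fifth differences: -120, -120
Constant fifth difference = -120, so extend:
-552 − 120 = -672;  -1440 − 672 = -2112;  -2674 − 2112 = -4786;  -3594 − 4786 = -8380;  -2608 − 8380 = -10988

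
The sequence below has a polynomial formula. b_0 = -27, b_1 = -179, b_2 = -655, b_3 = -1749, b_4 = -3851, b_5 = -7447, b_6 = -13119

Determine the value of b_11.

-99709

-152  -476  -1094  -2102  -3596  -5672
-324  -618  -1008  -1494  -2076
-294  -390  -486  -582
-96  -96  -96
Fourth differences constant at -96.
-582 − 96 = -678;  -2076 − 678 = -2754;  -5672 − 2754 = -8426;  -13119 − 8426 = -21545
-678 − 96 = -774;  -2754 − 774 = -3528;  -8426 − 3528 = -11954;  -21545 − 11954 = -33499
-774 − 96 = -870;  -3528 − 870 = -4398;  -11954 − 4398 = -16352;  -33499 − 16352 = -49851
-870 − 96 = -966;  -4398 − 966 = -5364;  -16352 − 5364 = -21716;  -49851 − 21716 = -71567
-966 − 96 = -1062;  -5364 − 1062 = -6426;  -21716 − 6426 = -28142;  -71567 − 28142 = -99709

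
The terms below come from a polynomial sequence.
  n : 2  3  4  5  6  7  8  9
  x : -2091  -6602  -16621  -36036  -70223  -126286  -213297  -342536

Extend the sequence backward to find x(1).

D1: -4511  -10019  -19415  -34187  -56063  -87011  -129239
D2: -5508  -9396  -14772  -21876  -30948  -42228
D3: -3888  -5376  -7104  -9072  -11280
D4: -1488  -1728  -1968  -2208
D5: -240  -240  -240
The fifth differences are constant at -240.
Work back: -1488 + 240 = -1248;  -3888 + 1248 = -2640;  -5508 + 2640 = -2868;  -4511 + 2868 = -1643;  -2091 + 1643 = -448

-448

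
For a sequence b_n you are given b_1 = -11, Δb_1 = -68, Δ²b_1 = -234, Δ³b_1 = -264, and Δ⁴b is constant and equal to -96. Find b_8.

-18001

Build the table forward from the leading diagonal:
Fourth differences: -96, -96, -96, -96, -96, -96, -96, -96
Third differences: -264, -360, -456, -552, -648, -744, -840, -936
Second differences: -234, -498, -858, -1314, -1866, -2514, -3258, -4098
First differences: -68, -302, -800, -1658, -2972, -4838, -7352, -10610
b: -11, -79, -381, -1181, -2839, -5811, -10649, -18001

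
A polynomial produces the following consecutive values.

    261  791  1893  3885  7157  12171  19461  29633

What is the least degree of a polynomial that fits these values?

530, 1102, 1992, 3272, 5014, 7290, 10172
572, 890, 1280, 1742, 2276, 2882
318, 390, 462, 534, 606
72, 72, 72, 72
The fourth differences are constant, so the polynomial has degree 4.

4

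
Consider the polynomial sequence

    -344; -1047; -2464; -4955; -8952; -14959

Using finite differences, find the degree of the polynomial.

First differences: -703, -1417, -2491, -3997, -6007
Second differences: -714, -1074, -1506, -2010
Third differences: -360, -432, -504
Fourth differences: -72, -72
The fourth differences are constant, so the polynomial has degree 4.

4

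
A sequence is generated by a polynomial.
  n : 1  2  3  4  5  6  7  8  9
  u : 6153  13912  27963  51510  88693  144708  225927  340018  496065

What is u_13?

1777773

D1: 7759, 14051, 23547, 37183, 56015, 81219, 114091, 156047
D2: 6292, 9496, 13636, 18832, 25204, 32872, 41956
D3: 3204, 4140, 5196, 6372, 7668, 9084
D4: 936, 1056, 1176, 1296, 1416
D5: 120, 120, 120, 120
The fifth differences are constant (120).
1416 + 120 = 1536;  9084 + 1536 = 10620;  41956 + 10620 = 52576;  156047 + 52576 = 208623;  496065 + 208623 = 704688
1536 + 120 = 1656;  10620 + 1656 = 12276;  52576 + 12276 = 64852;  208623 + 64852 = 273475;  704688 + 273475 = 978163
1656 + 120 = 1776;  12276 + 1776 = 14052;  64852 + 14052 = 78904;  273475 + 78904 = 352379;  978163 + 352379 = 1330542
1776 + 120 = 1896;  14052 + 1896 = 15948;  78904 + 15948 = 94852;  352379 + 94852 = 447231;  1330542 + 447231 = 1777773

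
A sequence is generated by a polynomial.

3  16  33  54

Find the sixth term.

108

13, 17, 21
4, 4
Constant second difference = 4, so extend:
21 + 4 = 25;  54 + 25 = 79
25 + 4 = 29;  79 + 29 = 108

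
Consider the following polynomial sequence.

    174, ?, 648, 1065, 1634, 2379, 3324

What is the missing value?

Using the last 5 terms:
D1: 417, 569, 745, 945
D2: 152, 176, 200
D3: 24, 24
Constant third difference = 24.
Extend backward: 152 − 24 = 128;  417 − 128 = 289;  648 − 289 = 359

359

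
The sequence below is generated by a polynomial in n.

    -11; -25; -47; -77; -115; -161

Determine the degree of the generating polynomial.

First differences: -14, -22, -30, -38, -46
Second differences: -8, -8, -8, -8
The second differences are constant, so the polynomial has degree 2.

2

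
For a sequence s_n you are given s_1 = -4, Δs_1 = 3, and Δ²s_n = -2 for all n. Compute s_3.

0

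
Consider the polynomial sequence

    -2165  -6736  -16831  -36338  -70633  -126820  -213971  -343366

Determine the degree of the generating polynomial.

5

Δ: -4571, -10095, -19507, -34295, -56187, -87151, -129395
Δ²: -5524, -9412, -14788, -21892, -30964, -42244
Δ³: -3888, -5376, -7104, -9072, -11280
Δ⁴: -1488, -1728, -1968, -2208
Δ⁵: -240, -240, -240
The fifth differences are constant, so the polynomial has degree 5.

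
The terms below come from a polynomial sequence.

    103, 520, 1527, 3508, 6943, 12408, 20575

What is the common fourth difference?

Δ: 417, 1007, 1981, 3435, 5465, 8167
Δ²: 590, 974, 1454, 2030, 2702
Δ³: 384, 480, 576, 672
Δ⁴: 96, 96, 96

96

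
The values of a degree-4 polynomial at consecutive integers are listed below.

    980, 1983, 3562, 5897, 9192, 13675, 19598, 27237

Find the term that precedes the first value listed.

397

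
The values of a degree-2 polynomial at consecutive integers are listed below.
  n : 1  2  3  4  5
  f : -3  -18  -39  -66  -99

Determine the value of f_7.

First differences: -15, -21, -27, -33
Second differences: -6, -6, -6
The second differences are constant (-6).
-33 − 6 = -39;  -99 − 39 = -138
-39 − 6 = -45;  -138 − 45 = -183

-183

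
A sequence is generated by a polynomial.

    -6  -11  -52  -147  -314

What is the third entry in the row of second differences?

Δ: -5, -41, -95, -167
Δ²: -36, -54, -72
Δ³: -18, -18

-72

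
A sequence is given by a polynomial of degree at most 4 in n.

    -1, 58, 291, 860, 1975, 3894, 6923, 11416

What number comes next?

Δ: 59, 233, 569, 1115, 1919, 3029, 4493
Δ²: 174, 336, 546, 804, 1110, 1464
Δ³: 162, 210, 258, 306, 354
Δ⁴: 48, 48, 48, 48
Constant fourth difference = 48, so extend:
354 + 48 = 402;  1464 + 402 = 1866;  4493 + 1866 = 6359;  11416 + 6359 = 17775

17775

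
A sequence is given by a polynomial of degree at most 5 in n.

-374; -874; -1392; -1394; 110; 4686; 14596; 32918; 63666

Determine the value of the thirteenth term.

430678

First differences: -500  -518  -2  1504  4576  9910  18322  30748
Second differences: -18  516  1506  3072  5334  8412  12426
Third differences: 534  990  1566  2262  3078  4014
Fourth differences: 456  576  696  816  936
Fifth differences: 120  120  120  120
The fifth differences are constant (120).
936 + 120 = 1056;  4014 + 1056 = 5070;  12426 + 5070 = 17496;  30748 + 17496 = 48244;  63666 + 48244 = 111910
1056 + 120 = 1176;  5070 + 1176 = 6246;  17496 + 6246 = 23742;  48244 + 23742 = 71986;  111910 + 71986 = 183896
1176 + 120 = 1296;  6246 + 1296 = 7542;  23742 + 7542 = 31284;  71986 + 31284 = 103270;  183896 + 103270 = 287166
1296 + 120 = 1416;  7542 + 1416 = 8958;  31284 + 8958 = 40242;  103270 + 40242 = 143512;  287166 + 143512 = 430678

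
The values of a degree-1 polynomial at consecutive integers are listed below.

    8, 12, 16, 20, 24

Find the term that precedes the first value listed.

4

First differences: 4  4  4  4
The first differences are constant at 4.
Work back: 8 − 4 = 4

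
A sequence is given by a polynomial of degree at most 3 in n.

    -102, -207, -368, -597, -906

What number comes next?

-105 , -161 , -229 , -309
-56 , -68 , -80
-12 , -12
Third differences constant at -12.
-80 − 12 = -92;  -309 − 92 = -401;  -906 − 401 = -1307

-1307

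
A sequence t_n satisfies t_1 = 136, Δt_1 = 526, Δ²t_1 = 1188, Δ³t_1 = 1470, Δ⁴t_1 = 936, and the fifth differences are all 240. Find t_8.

Build the table forward from the leading diagonal:
Δ⁵: 240, 240, 240, 240, 240, 240, 240, 240
Δ⁴: 936, 1176, 1416, 1656, 1896, 2136, 2376, 2616
Δ³: 1470, 2406, 3582, 4998, 6654, 8550, 10686, 13062
Δ²: 1188, 2658, 5064, 8646, 13644, 20298, 28848, 39534
Δ: 526, 1714, 4372, 9436, 18082, 31726, 52024, 80872
t: 136, 662, 2376, 6748, 16184, 34266, 65992, 118016

118016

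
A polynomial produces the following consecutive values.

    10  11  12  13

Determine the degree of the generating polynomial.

D1: 1, 1, 1
The first differences are constant, so the polynomial has degree 1.

1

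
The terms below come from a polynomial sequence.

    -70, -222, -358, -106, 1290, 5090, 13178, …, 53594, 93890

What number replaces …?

28182

Using the first 7 terms:
D1: -152  -136  252  1396  3800  8088
D2: 16  388  1144  2404  4288
D3: 372  756  1260  1884
D4: 384  504  624
D5: 120  120
Constant fifth difference = 120.
Extend forward: 624 + 120 = 744;  1884 + 744 = 2628;  4288 + 2628 = 6916;  8088 + 6916 = 15004;  13178 + 15004 = 28182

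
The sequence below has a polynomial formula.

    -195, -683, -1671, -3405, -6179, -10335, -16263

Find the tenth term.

-49299

-488, -988, -1734, -2774, -4156, -5928
-500, -746, -1040, -1382, -1772
-246, -294, -342, -390
-48, -48, -48
Fourth differences constant at -48.
-390 − 48 = -438;  -1772 − 438 = -2210;  -5928 − 2210 = -8138;  -16263 − 8138 = -24401
-438 − 48 = -486;  -2210 − 486 = -2696;  -8138 − 2696 = -10834;  -24401 − 10834 = -35235
-486 − 48 = -534;  -2696 − 534 = -3230;  -10834 − 3230 = -14064;  -35235 − 14064 = -49299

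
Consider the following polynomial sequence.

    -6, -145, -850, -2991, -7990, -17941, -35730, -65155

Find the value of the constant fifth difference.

Δ: -139, -705, -2141, -4999, -9951, -17789, -29425
Δ²: -566, -1436, -2858, -4952, -7838, -11636
Δ³: -870, -1422, -2094, -2886, -3798
Δ⁴: -552, -672, -792, -912
Δ⁵: -120, -120, -120

-120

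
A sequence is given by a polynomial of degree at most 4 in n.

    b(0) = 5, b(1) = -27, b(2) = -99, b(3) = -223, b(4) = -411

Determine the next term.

-675

D1: -32, -72, -124, -188
D2: -40, -52, -64
D3: -12, -12
Constant third difference = -12, so extend:
-64 − 12 = -76;  -188 − 76 = -264;  -411 − 264 = -675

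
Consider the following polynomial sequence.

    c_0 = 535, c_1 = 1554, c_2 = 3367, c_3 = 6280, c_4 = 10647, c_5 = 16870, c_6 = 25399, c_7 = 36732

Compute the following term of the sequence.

D1: 1019  1813  2913  4367  6223  8529  11333
D2: 794  1100  1454  1856  2306  2804
D3: 306  354  402  450  498
D4: 48  48  48  48
The fourth differences are constant (48).
498 + 48 = 546;  2804 + 546 = 3350;  11333 + 3350 = 14683;  36732 + 14683 = 51415

51415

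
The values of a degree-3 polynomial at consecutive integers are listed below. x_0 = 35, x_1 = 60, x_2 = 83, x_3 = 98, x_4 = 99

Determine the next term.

80

Δ: 25, 23, 15, 1
Δ²: -2, -8, -14
Δ³: -6, -6
The third differences are constant (-6).
-14 − 6 = -20;  1 − 20 = -19;  99 − 19 = 80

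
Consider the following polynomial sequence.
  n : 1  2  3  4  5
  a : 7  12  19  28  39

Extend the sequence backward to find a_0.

4

Δ: 5  7  9  11
Δ²: 2  2  2
The second differences are constant at 2.
Work back: 5 − 2 = 3;  7 − 3 = 4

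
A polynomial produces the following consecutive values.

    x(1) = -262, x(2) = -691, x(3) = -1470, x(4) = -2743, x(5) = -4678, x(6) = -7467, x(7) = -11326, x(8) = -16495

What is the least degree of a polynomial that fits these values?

4

Δ: -429, -779, -1273, -1935, -2789, -3859, -5169
Δ²: -350, -494, -662, -854, -1070, -1310
Δ³: -144, -168, -192, -216, -240
Δ⁴: -24, -24, -24, -24
The fourth differences are constant, so the polynomial has degree 4.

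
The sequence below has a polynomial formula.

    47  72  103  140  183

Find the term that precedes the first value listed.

28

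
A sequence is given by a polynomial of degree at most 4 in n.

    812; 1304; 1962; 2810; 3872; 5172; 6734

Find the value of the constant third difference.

24

Δ: 492, 658, 848, 1062, 1300, 1562
Δ²: 166, 190, 214, 238, 262
Δ³: 24, 24, 24, 24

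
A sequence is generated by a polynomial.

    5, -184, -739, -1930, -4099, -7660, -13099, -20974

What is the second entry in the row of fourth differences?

First differences: -189, -555, -1191, -2169, -3561, -5439, -7875
Second differences: -366, -636, -978, -1392, -1878, -2436
Third differences: -270, -342, -414, -486, -558
Fourth differences: -72, -72, -72, -72

-72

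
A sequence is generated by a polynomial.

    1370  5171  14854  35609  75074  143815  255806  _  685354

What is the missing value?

Using the first 7 terms:
First differences: 3801, 9683, 20755, 39465, 68741, 111991
Second differences: 5882, 11072, 18710, 29276, 43250
Third differences: 5190, 7638, 10566, 13974
Fourth differences: 2448, 2928, 3408
Fifth differences: 480, 480
Constant fifth difference = 480.
Extend forward: 3408 + 480 = 3888;  13974 + 3888 = 17862;  43250 + 17862 = 61112;  111991 + 61112 = 173103;  255806 + 173103 = 428909

428909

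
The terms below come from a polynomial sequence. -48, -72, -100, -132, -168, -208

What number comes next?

-24, -28, -32, -36, -40
-4, -4, -4, -4
Second differences constant at -4.
-40 − 4 = -44;  -208 − 44 = -252

-252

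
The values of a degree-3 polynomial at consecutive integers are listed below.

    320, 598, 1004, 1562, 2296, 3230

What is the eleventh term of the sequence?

D1: 278, 406, 558, 734, 934
D2: 128, 152, 176, 200
D3: 24, 24, 24
Constant third difference = 24, so extend:
200 + 24 = 224;  934 + 224 = 1158;  3230 + 1158 = 4388
224 + 24 = 248;  1158 + 248 = 1406;  4388 + 1406 = 5794
248 + 24 = 272;  1406 + 272 = 1678;  5794 + 1678 = 7472
272 + 24 = 296;  1678 + 296 = 1974;  7472 + 1974 = 9446
296 + 24 = 320;  1974 + 320 = 2294;  9446 + 2294 = 11740

11740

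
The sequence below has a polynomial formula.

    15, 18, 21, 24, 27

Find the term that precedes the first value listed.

First differences: 3, 3, 3, 3
The first differences are constant at 3.
Work back: 15 − 3 = 12

12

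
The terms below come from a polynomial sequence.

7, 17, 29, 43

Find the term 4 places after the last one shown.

First differences: 10 , 12 , 14
Second differences: 2 , 2
Second differences constant at 2.
14 + 2 = 16;  43 + 16 = 59
16 + 2 = 18;  59 + 18 = 77
18 + 2 = 20;  77 + 20 = 97
20 + 2 = 22;  97 + 22 = 119

119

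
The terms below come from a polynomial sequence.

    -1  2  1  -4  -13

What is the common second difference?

Δ: 3, -1, -5, -9
Δ²: -4, -4, -4

-4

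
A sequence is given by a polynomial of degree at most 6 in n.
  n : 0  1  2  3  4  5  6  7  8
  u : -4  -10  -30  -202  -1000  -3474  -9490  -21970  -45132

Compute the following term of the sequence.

-84730

-6 , -20 , -172 , -798 , -2474 , -6016 , -12480 , -23162
-14 , -152 , -626 , -1676 , -3542 , -6464 , -10682
-138 , -474 , -1050 , -1866 , -2922 , -4218
-336 , -576 , -816 , -1056 , -1296
-240 , -240 , -240 , -240
The fifth differences are constant (-240).
-1296 − 240 = -1536;  -4218 − 1536 = -5754;  -10682 − 5754 = -16436;  -23162 − 16436 = -39598;  -45132 − 39598 = -84730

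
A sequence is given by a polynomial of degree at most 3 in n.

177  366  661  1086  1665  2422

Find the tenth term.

7710

First differences: 189 , 295 , 425 , 579 , 757
Second differences: 106 , 130 , 154 , 178
Third differences: 24 , 24 , 24
Third differences constant at 24.
178 + 24 = 202;  757 + 202 = 959;  2422 + 959 = 3381
202 + 24 = 226;  959 + 226 = 1185;  3381 + 1185 = 4566
226 + 24 = 250;  1185 + 250 = 1435;  4566 + 1435 = 6001
250 + 24 = 274;  1435 + 274 = 1709;  6001 + 1709 = 7710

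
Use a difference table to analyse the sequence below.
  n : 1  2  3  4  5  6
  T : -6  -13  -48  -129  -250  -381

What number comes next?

First differences: -7  -35  -81  -121  -131
Second differences: -28  -46  -40  -10
Third differences: -18  6  30
Fourth differences: 24  24
Constant fourth difference = 24, so extend:
30 + 24 = 54;  -10 + 54 = 44;  -131 + 44 = -87;  -381 − 87 = -468

-468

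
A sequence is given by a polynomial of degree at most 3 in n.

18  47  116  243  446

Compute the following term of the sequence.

743

First differences: 29, 69, 127, 203
Second differences: 40, 58, 76
Third differences: 18, 18
Third differences constant at 18.
76 + 18 = 94;  203 + 94 = 297;  446 + 297 = 743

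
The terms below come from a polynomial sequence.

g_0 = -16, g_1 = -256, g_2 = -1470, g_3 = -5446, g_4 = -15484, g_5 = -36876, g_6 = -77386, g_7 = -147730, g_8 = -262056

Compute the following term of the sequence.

Δ: -240, -1214, -3976, -10038, -21392, -40510, -70344, -114326
Δ²: -974, -2762, -6062, -11354, -19118, -29834, -43982
Δ³: -1788, -3300, -5292, -7764, -10716, -14148
Δ⁴: -1512, -1992, -2472, -2952, -3432
Δ⁵: -480, -480, -480, -480
The fifth differences are constant (-480).
-3432 − 480 = -3912;  -14148 − 3912 = -18060;  -43982 − 18060 = -62042;  -114326 − 62042 = -176368;  -262056 − 176368 = -438424

-438424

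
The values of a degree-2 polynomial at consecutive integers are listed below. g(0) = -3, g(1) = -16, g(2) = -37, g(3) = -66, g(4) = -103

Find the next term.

-148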